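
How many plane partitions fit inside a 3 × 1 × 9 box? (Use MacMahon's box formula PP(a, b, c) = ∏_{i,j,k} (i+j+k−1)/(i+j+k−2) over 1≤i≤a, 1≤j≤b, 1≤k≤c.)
PP(3, 1, 9) = 220

Evaluate the triple product over i = 1..3, j = 1..1, k = 1..9. The factors are (2/1) · (3/2) · (4/3) · (5/4) · (6/5) · (7/6) · (8/7) · (9/8) · … (27 factors total). The numerators and denominators telescope so the product is an integer; carrying out the multiplication exactly gives PP(3, 1, 9) = 220.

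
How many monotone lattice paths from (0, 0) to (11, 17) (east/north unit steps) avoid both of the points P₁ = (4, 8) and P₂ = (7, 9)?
Number of paths = 11128680

Inclusion–exclusion. Total paths: C(28, 11) = 21474180. Through P₁: C(12, 4)·C(16, 7) = 5662800. Through P₂: C(16, 7)·C(12, 4) = 5662800. Since P₁ is strictly southwest of P₂, a monotone path through both must visit P₁ then P₂; paths through both = C(12, 4)·C(4, 3)·C(12, 4) = 980100. Avoid both = 21474180 − 5662800 − 5662800 + 980100 = 11128680.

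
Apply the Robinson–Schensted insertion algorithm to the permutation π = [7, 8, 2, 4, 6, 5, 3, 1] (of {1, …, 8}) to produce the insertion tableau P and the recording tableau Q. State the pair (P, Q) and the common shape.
P = [1, 3, 5] / [2, 8] / [4] / [6] / [7];  Q = [1, 2, 5] / [3, 4] / [6] / [7] / [8];  common shape = (3, 2, 1, 1, 1)

Row-insert the values π_1, π_2, … into P one at a time, bumping the leftmost entry strictly greater than the inserted value down to the next row. The recording tableau Q records, in position (i, j), the step at which that cell was added to P.
  Insert 7 (step 1): P = [7];  Q = [1]
  Insert 8 (step 2): P = [7, 8];  Q = [1, 2]
  Insert 2 (step 3): P = [2, 8] / [7];  Q = [1, 2] / [3]
  Insert 4 (step 4): P = [2, 4] / [7, 8];  Q = [1, 2] / [3, 4]
  Insert 6 (step 5): P = [2, 4, 6] / [7, 8];  Q = [1, 2, 5] / [3, 4]
  Insert 5 (step 6): P = [2, 4, 5] / [6, 8] / [7];  Q = [1, 2, 5] / [3, 4] / [6]
  Insert 3 (step 7): P = [2, 3, 5] / [4, 8] / [6] / [7];  Q = [1, 2, 5] / [3, 4] / [6] / [7]
  Insert 1 (step 8): P = [1, 3, 5] / [2, 8] / [4] / [6] / [7];  Q = [1, 2, 5] / [3, 4] / [6] / [7] / [8]
Final shape: (3, 2, 1, 1, 1).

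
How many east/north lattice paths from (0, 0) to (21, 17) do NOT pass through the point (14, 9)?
Number of paths = 23522525730

Total paths from (0, 0) to (21, 17): C(38, 21) = 28781143380. Paths through (14, 9): (paths (0, 0) → (14, 9)) × (paths (14, 9) → (21, 17)) = C(23, 14) · C(15, 7) = 817190 · 6435 = 5258617650. Avoidance count = 28781143380 − 5258617650 = 23522525730.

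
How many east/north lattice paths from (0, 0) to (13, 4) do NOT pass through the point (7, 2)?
Number of paths = 1372

Total paths from (0, 0) to (13, 4): C(17, 13) = 2380. Paths through (7, 2): (paths (0, 0) → (7, 2)) × (paths (7, 2) → (13, 4)) = C(9, 7) · C(8, 6) = 36 · 28 = 1008. Avoidance count = 2380 − 1008 = 1372.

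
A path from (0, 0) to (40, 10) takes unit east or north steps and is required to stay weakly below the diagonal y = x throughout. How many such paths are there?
Number of paths = 7766844470

By the reflection principle (André's argument), the number of monotone paths to (40, 10) with n ≤ m that never go above y = x is C(50, 40) − C(50, 41) = 10272278170 − 2505433700 = 7766844470.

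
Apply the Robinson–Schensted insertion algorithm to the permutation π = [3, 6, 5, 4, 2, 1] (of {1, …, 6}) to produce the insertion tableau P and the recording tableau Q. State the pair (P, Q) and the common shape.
P = [1, 4] / [2] / [3] / [5] / [6];  Q = [1, 2] / [3] / [4] / [5] / [6];  common shape = (2, 1, 1, 1, 1)

Row-insert the values π_1, π_2, … into P one at a time, bumping the leftmost entry strictly greater than the inserted value down to the next row. The recording tableau Q records, in position (i, j), the step at which that cell was added to P.
  Insert 3 (step 1): P = [3];  Q = [1]
  Insert 6 (step 2): P = [3, 6];  Q = [1, 2]
  Insert 5 (step 3): P = [3, 5] / [6];  Q = [1, 2] / [3]
  Insert 4 (step 4): P = [3, 4] / [5] / [6];  Q = [1, 2] / [3] / [4]
  Insert 2 (step 5): P = [2, 4] / [3] / [5] / [6];  Q = [1, 2] / [3] / [4] / [5]
  Insert 1 (step 6): P = [1, 4] / [2] / [3] / [5] / [6];  Q = [1, 2] / [3] / [4] / [5] / [6]
Final shape: (2, 1, 1, 1, 1).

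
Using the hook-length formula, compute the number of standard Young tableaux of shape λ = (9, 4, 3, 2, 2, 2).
# SYT of shape (9, 4, 3, 2, 2, 2) = 1125590400

Hook-length formula: f^λ = n! / Π hook(c), product over all cells c of the Young diagram. For λ = (9, 4, 3, 2, 2, 2), n = 22 boxes. Hook lengths by row (left-to-right, top-to-bottom): [14, 13, 9, 7, 5, 4, 3, 2, 1]; [8, 7, 3, 1]; [6, 5, 1]; [4, 3]; [3, 2]; [2, 1]. Product of hooks = 998587699200. So f^λ = 22! / 998587699200 = 1124000727777607680000 / 998587699200 = 1125590400.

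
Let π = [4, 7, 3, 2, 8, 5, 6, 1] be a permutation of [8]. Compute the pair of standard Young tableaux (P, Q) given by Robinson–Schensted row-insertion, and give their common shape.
P = [1, 5, 6] / [2, 7, 8] / [3] / [4];  Q = [1, 2, 5] / [3, 6, 7] / [4] / [8];  common shape = (3, 3, 1, 1)

Row-insert the values π_1, π_2, … into P one at a time, bumping the leftmost entry strictly greater than the inserted value down to the next row. The recording tableau Q records, in position (i, j), the step at which that cell was added to P.
  Insert 4 (step 1): P = [4];  Q = [1]
  Insert 7 (step 2): P = [4, 7];  Q = [1, 2]
  Insert 3 (step 3): P = [3, 7] / [4];  Q = [1, 2] / [3]
  Insert 2 (step 4): P = [2, 7] / [3] / [4];  Q = [1, 2] / [3] / [4]
  Insert 8 (step 5): P = [2, 7, 8] / [3] / [4];  Q = [1, 2, 5] / [3] / [4]
  Insert 5 (step 6): P = [2, 5, 8] / [3, 7] / [4];  Q = [1, 2, 5] / [3, 6] / [4]
  Insert 6 (step 7): P = [2, 5, 6] / [3, 7, 8] / [4];  Q = [1, 2, 5] / [3, 6, 7] / [4]
  Insert 1 (step 8): P = [1, 5, 6] / [2, 7, 8] / [3] / [4];  Q = [1, 2, 5] / [3, 6, 7] / [4] / [8]
Final shape: (3, 3, 1, 1).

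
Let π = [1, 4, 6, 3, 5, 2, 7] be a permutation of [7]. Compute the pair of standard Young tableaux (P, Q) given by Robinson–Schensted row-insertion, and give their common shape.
P = [1, 2, 5, 7] / [3, 6] / [4];  Q = [1, 2, 3, 7] / [4, 5] / [6];  common shape = (4, 2, 1)

Row-insert the values π_1, π_2, … into P one at a time, bumping the leftmost entry strictly greater than the inserted value down to the next row. The recording tableau Q records, in position (i, j), the step at which that cell was added to P.
  Insert 1 (step 1): P = [1];  Q = [1]
  Insert 4 (step 2): P = [1, 4];  Q = [1, 2]
  Insert 6 (step 3): P = [1, 4, 6];  Q = [1, 2, 3]
  Insert 3 (step 4): P = [1, 3, 6] / [4];  Q = [1, 2, 3] / [4]
  Insert 5 (step 5): P = [1, 3, 5] / [4, 6];  Q = [1, 2, 3] / [4, 5]
  Insert 2 (step 6): P = [1, 2, 5] / [3, 6] / [4];  Q = [1, 2, 3] / [4, 5] / [6]
  Insert 7 (step 7): P = [1, 2, 5, 7] / [3, 6] / [4];  Q = [1, 2, 3, 7] / [4, 5] / [6]
Final shape: (4, 2, 1).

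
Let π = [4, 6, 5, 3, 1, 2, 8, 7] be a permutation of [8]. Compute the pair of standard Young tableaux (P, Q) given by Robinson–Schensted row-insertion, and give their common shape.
P = [1, 2, 7] / [3, 5, 8] / [4] / [6];  Q = [1, 2, 7] / [3, 6, 8] / [4] / [5];  common shape = (3, 3, 1, 1)

Row-insert the values π_1, π_2, … into P one at a time, bumping the leftmost entry strictly greater than the inserted value down to the next row. The recording tableau Q records, in position (i, j), the step at which that cell was added to P.
  Insert 4 (step 1): P = [4];  Q = [1]
  Insert 6 (step 2): P = [4, 6];  Q = [1, 2]
  Insert 5 (step 3): P = [4, 5] / [6];  Q = [1, 2] / [3]
  Insert 3 (step 4): P = [3, 5] / [4] / [6];  Q = [1, 2] / [3] / [4]
  Insert 1 (step 5): P = [1, 5] / [3] / [4] / [6];  Q = [1, 2] / [3] / [4] / [5]
  Insert 2 (step 6): P = [1, 2] / [3, 5] / [4] / [6];  Q = [1, 2] / [3, 6] / [4] / [5]
  Insert 8 (step 7): P = [1, 2, 8] / [3, 5] / [4] / [6];  Q = [1, 2, 7] / [3, 6] / [4] / [5]
  Insert 7 (step 8): P = [1, 2, 7] / [3, 5, 8] / [4] / [6];  Q = [1, 2, 7] / [3, 6, 8] / [4] / [5]
Final shape: (3, 3, 1, 1).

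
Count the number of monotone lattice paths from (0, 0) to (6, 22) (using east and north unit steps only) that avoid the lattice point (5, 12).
Number of paths = 308672

Total paths from (0, 0) to (6, 22): C(28, 6) = 376740. Paths through (5, 12): (paths (0, 0) → (5, 12)) × (paths (5, 12) → (6, 22)) = C(17, 5) · C(11, 1) = 6188 · 11 = 68068. Avoidance count = 376740 − 68068 = 308672.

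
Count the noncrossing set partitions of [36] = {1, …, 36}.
C_36 = 11959798385860453492

These noncrossing partitions are counted by the Catalan number C_n = (1/(n + 1)) · C(2n, n). For n = 36: C_36 = (1/37) · C(72, 36) = 442512540276836779204/37 = 11959798385860453492.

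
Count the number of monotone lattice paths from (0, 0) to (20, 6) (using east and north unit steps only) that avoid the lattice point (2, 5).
Number of paths = 229831

Total paths from (0, 0) to (20, 6): C(26, 20) = 230230. Paths through (2, 5): (paths (0, 0) → (2, 5)) × (paths (2, 5) → (20, 6)) = C(7, 2) · C(19, 18) = 21 · 19 = 399. Avoidance count = 230230 − 399 = 229831.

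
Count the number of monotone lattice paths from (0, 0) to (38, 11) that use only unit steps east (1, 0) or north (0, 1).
Number of paths = 29135916264

A monotone lattice path from (0, 0) to (38, 11) consists of 38 east steps and 11 north steps in some order, so it is determined by which 38 of the 49 steps are east. The count is C(49, 38) = 29135916264.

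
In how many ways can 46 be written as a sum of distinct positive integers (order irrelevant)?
q(46) = 2304

A partition into distinct parts is a strictly decreasing sequence summing to n. The recurrence d(n, m) = d(n, m−1) + d(n−m, m−1) (use part m at most once) with q(n) = d(n, n) gives q(46) = 2304. (Euler's theorem: # distinct-part partitions = # odd-part partitions.)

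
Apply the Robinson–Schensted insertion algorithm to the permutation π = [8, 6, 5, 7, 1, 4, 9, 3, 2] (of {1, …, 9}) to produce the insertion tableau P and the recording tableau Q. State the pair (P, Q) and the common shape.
P = [1, 2, 9] / [3, 7] / [4] / [5] / [6] / [8];  Q = [1, 4, 7] / [2, 6] / [3] / [5] / [8] / [9];  common shape = (3, 2, 1, 1, 1, 1)

Row-insert the values π_1, π_2, … into P one at a time, bumping the leftmost entry strictly greater than the inserted value down to the next row. The recording tableau Q records, in position (i, j), the step at which that cell was added to P.
  Insert 8 (step 1): P = [8];  Q = [1]
  Insert 6 (step 2): P = [6] / [8];  Q = [1] / [2]
  Insert 5 (step 3): P = [5] / [6] / [8];  Q = [1] / [2] / [3]
  Insert 7 (step 4): P = [5, 7] / [6] / [8];  Q = [1, 4] / [2] / [3]
  Insert 1 (step 5): P = [1, 7] / [5] / [6] / [8];  Q = [1, 4] / [2] / [3] / [5]
  Insert 4 (step 6): P = [1, 4] / [5, 7] / [6] / [8];  Q = [1, 4] / [2, 6] / [3] / [5]
  Insert 9 (step 7): P = [1, 4, 9] / [5, 7] / [6] / [8];  Q = [1, 4, 7] / [2, 6] / [3] / [5]
  Insert 3 (step 8): P = [1, 3, 9] / [4, 7] / [5] / [6] / [8];  Q = [1, 4, 7] / [2, 6] / [3] / [5] / [8]
  Insert 2 (step 9): P = [1, 2, 9] / [3, 7] / [4] / [5] / [6] / [8];  Q = [1, 4, 7] / [2, 6] / [3] / [5] / [8] / [9]
Final shape: (3, 2, 1, 1, 1, 1).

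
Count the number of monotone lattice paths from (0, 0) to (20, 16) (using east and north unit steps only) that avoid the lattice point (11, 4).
Number of paths = 6906657660

Total paths from (0, 0) to (20, 16): C(36, 20) = 7307872110. Paths through (11, 4): (paths (0, 0) → (11, 4)) × (paths (11, 4) → (20, 16)) = C(15, 11) · C(21, 9) = 1365 · 293930 = 401214450. Avoidance count = 7307872110 − 401214450 = 6906657660.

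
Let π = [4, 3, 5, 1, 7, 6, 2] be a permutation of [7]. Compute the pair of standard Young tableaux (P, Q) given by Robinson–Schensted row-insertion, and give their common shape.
P = [1, 2, 6] / [3, 5] / [4, 7];  Q = [1, 3, 5] / [2, 6] / [4, 7];  common shape = (3, 2, 2)

Row-insert the values π_1, π_2, … into P one at a time, bumping the leftmost entry strictly greater than the inserted value down to the next row. The recording tableau Q records, in position (i, j), the step at which that cell was added to P.
  Insert 4 (step 1): P = [4];  Q = [1]
  Insert 3 (step 2): P = [3] / [4];  Q = [1] / [2]
  Insert 5 (step 3): P = [3, 5] / [4];  Q = [1, 3] / [2]
  Insert 1 (step 4): P = [1, 5] / [3] / [4];  Q = [1, 3] / [2] / [4]
  Insert 7 (step 5): P = [1, 5, 7] / [3] / [4];  Q = [1, 3, 5] / [2] / [4]
  Insert 6 (step 6): P = [1, 5, 6] / [3, 7] / [4];  Q = [1, 3, 5] / [2, 6] / [4]
  Insert 2 (step 7): P = [1, 2, 6] / [3, 5] / [4, 7];  Q = [1, 3, 5] / [2, 6] / [4, 7]
Final shape: (3, 2, 2).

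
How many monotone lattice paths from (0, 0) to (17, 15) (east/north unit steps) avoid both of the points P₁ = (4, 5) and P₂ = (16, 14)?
Number of paths = 204795414

Inclusion–exclusion. Total paths: C(32, 17) = 565722720. Through P₁: C(9, 4)·C(23, 13) = 144152316. Through P₂: C(30, 16)·C(2, 1) = 290845350. Since P₁ is strictly southwest of P₂, a monotone path through both must visit P₁ then P₂; paths through both = C(9, 4)·C(21, 12)·C(2, 1) = 74070360. Avoid both = 565722720 − 144152316 − 290845350 + 74070360 = 204795414.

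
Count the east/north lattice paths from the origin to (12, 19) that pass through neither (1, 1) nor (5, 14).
Number of paths = 66486489

Inclusion–exclusion. Total paths: C(31, 12) = 141120525. Through P₁: C(2, 1)·C(29, 11) = 69194580. Through P₂: C(19, 5)·C(12, 7) = 9209376. Since P₁ is strictly southwest of P₂, a monotone path through both must visit P₁ then P₂; paths through both = C(2, 1)·C(17, 4)·C(12, 7) = 3769920. Avoid both = 141120525 − 69194580 − 9209376 + 3769920 = 66486489.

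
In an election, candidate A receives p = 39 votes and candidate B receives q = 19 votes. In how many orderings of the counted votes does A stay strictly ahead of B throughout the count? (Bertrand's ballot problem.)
Strict-lead orderings = 326658445806000

Total orderings of the 58 votes with 39 for A: C(58, 39) = 947309492837400. By the Bertrand ballot formula (Cycle Lemma / reflection principle), the number of orderings in which A is strictly ahead of B throughout is (p − q)/(p + q) · C(p + q, p) = (39 − 19)/(39 + 19) · 947309492837400 = 326658445806000.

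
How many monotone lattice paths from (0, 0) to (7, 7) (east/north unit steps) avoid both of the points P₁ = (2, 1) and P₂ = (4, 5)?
Number of paths = 1236

Inclusion–exclusion. Total paths: C(14, 7) = 3432. Through P₁: C(3, 2)·C(11, 5) = 1386. Through P₂: C(9, 4)·C(5, 3) = 1260. Since P₁ is strictly southwest of P₂, a monotone path through both must visit P₁ then P₂; paths through both = C(3, 2)·C(6, 2)·C(5, 3) = 450. Avoid both = 3432 − 1386 − 1260 + 450 = 1236.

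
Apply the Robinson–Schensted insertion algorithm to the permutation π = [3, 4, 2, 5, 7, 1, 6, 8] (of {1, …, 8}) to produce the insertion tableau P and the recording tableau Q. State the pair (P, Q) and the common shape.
P = [1, 4, 5, 6, 8] / [2, 7] / [3];  Q = [1, 2, 4, 5, 8] / [3, 7] / [6];  common shape = (5, 2, 1)

Row-insert the values π_1, π_2, … into P one at a time, bumping the leftmost entry strictly greater than the inserted value down to the next row. The recording tableau Q records, in position (i, j), the step at which that cell was added to P.
  Insert 3 (step 1): P = [3];  Q = [1]
  Insert 4 (step 2): P = [3, 4];  Q = [1, 2]
  Insert 2 (step 3): P = [2, 4] / [3];  Q = [1, 2] / [3]
  Insert 5 (step 4): P = [2, 4, 5] / [3];  Q = [1, 2, 4] / [3]
  Insert 7 (step 5): P = [2, 4, 5, 7] / [3];  Q = [1, 2, 4, 5] / [3]
  Insert 1 (step 6): P = [1, 4, 5, 7] / [2] / [3];  Q = [1, 2, 4, 5] / [3] / [6]
  Insert 6 (step 7): P = [1, 4, 5, 6] / [2, 7] / [3];  Q = [1, 2, 4, 5] / [3, 7] / [6]
  Insert 8 (step 8): P = [1, 4, 5, 6, 8] / [2, 7] / [3];  Q = [1, 2, 4, 5, 8] / [3, 7] / [6]
Final shape: (5, 2, 1).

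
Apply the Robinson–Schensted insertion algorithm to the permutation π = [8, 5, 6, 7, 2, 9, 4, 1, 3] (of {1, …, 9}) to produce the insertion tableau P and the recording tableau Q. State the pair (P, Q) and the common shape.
P = [1, 3, 7, 9] / [2, 4] / [5, 6] / [8];  Q = [1, 3, 4, 6] / [2, 7] / [5, 9] / [8];  common shape = (4, 2, 2, 1)

Row-insert the values π_1, π_2, … into P one at a time, bumping the leftmost entry strictly greater than the inserted value down to the next row. The recording tableau Q records, in position (i, j), the step at which that cell was added to P.
  Insert 8 (step 1): P = [8];  Q = [1]
  Insert 5 (step 2): P = [5] / [8];  Q = [1] / [2]
  Insert 6 (step 3): P = [5, 6] / [8];  Q = [1, 3] / [2]
  Insert 7 (step 4): P = [5, 6, 7] / [8];  Q = [1, 3, 4] / [2]
  Insert 2 (step 5): P = [2, 6, 7] / [5] / [8];  Q = [1, 3, 4] / [2] / [5]
  Insert 9 (step 6): P = [2, 6, 7, 9] / [5] / [8];  Q = [1, 3, 4, 6] / [2] / [5]
  Insert 4 (step 7): P = [2, 4, 7, 9] / [5, 6] / [8];  Q = [1, 3, 4, 6] / [2, 7] / [5]
  Insert 1 (step 8): P = [1, 4, 7, 9] / [2, 6] / [5] / [8];  Q = [1, 3, 4, 6] / [2, 7] / [5] / [8]
  Insert 3 (step 9): P = [1, 3, 7, 9] / [2, 4] / [5, 6] / [8];  Q = [1, 3, 4, 6] / [2, 7] / [5, 9] / [8]
Final shape: (4, 2, 2, 1).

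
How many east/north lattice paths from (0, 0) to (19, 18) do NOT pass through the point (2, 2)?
Number of paths = 10671813240

Total paths from (0, 0) to (19, 18): C(37, 19) = 17672631900. Paths through (2, 2): (paths (0, 0) → (2, 2)) × (paths (2, 2) → (19, 18)) = C(4, 2) · C(33, 17) = 6 · 1166803110 = 7000818660. Avoidance count = 17672631900 − 7000818660 = 10671813240.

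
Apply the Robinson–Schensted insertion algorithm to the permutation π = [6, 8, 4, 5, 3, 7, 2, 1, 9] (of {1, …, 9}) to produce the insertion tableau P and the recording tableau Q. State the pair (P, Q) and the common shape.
P = [1, 5, 7, 9] / [2, 8] / [3] / [4] / [6];  Q = [1, 2, 6, 9] / [3, 4] / [5] / [7] / [8];  common shape = (4, 2, 1, 1, 1)

Row-insert the values π_1, π_2, … into P one at a time, bumping the leftmost entry strictly greater than the inserted value down to the next row. The recording tableau Q records, in position (i, j), the step at which that cell was added to P.
  Insert 6 (step 1): P = [6];  Q = [1]
  Insert 8 (step 2): P = [6, 8];  Q = [1, 2]
  Insert 4 (step 3): P = [4, 8] / [6];  Q = [1, 2] / [3]
  Insert 5 (step 4): P = [4, 5] / [6, 8];  Q = [1, 2] / [3, 4]
  Insert 3 (step 5): P = [3, 5] / [4, 8] / [6];  Q = [1, 2] / [3, 4] / [5]
  Insert 7 (step 6): P = [3, 5, 7] / [4, 8] / [6];  Q = [1, 2, 6] / [3, 4] / [5]
  Insert 2 (step 7): P = [2, 5, 7] / [3, 8] / [4] / [6];  Q = [1, 2, 6] / [3, 4] / [5] / [7]
  Insert 1 (step 8): P = [1, 5, 7] / [2, 8] / [3] / [4] / [6];  Q = [1, 2, 6] / [3, 4] / [5] / [7] / [8]
  Insert 9 (step 9): P = [1, 5, 7, 9] / [2, 8] / [3] / [4] / [6];  Q = [1, 2, 6, 9] / [3, 4] / [5] / [7] / [8]
Final shape: (4, 2, 1, 1, 1).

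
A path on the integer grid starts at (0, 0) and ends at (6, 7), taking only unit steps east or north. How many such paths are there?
Number of paths = 1716

A monotone lattice path from (0, 0) to (6, 7) consists of 6 east steps and 7 north steps in some order, so it is determined by which 6 of the 13 steps are east. The count is C(13, 6) = 1716.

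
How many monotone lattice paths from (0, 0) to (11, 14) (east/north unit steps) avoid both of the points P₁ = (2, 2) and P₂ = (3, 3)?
Number of paths = 2089164

Inclusion–exclusion. Total paths: C(25, 11) = 4457400. Through P₁: C(4, 2)·C(21, 9) = 1763580. Through P₂: C(6, 3)·C(19, 8) = 1511640. Since P₁ is strictly southwest of P₂, a monotone path through both must visit P₁ then P₂; paths through both = C(4, 2)·C(2, 1)·C(19, 8) = 906984. Avoid both = 4457400 − 1763580 − 1511640 + 906984 = 2089164.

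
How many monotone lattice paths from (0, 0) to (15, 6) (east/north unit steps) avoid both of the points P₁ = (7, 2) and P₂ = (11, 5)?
Number of paths = 20904

Inclusion–exclusion. Total paths: C(21, 15) = 54264. Through P₁: C(9, 7)·C(12, 8) = 17820. Through P₂: C(16, 11)·C(5, 4) = 21840. Since P₁ is strictly southwest of P₂, a monotone path through both must visit P₁ then P₂; paths through both = C(9, 7)·C(7, 4)·C(5, 4) = 6300. Avoid both = 54264 − 17820 − 21840 + 6300 = 20904.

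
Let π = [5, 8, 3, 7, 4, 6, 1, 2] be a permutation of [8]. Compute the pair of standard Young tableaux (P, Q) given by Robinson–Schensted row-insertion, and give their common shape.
P = [1, 2, 6] / [3, 4] / [5, 7] / [8];  Q = [1, 2, 6] / [3, 4] / [5, 8] / [7];  common shape = (3, 2, 2, 1)

Row-insert the values π_1, π_2, … into P one at a time, bumping the leftmost entry strictly greater than the inserted value down to the next row. The recording tableau Q records, in position (i, j), the step at which that cell was added to P.
  Insert 5 (step 1): P = [5];  Q = [1]
  Insert 8 (step 2): P = [5, 8];  Q = [1, 2]
  Insert 3 (step 3): P = [3, 8] / [5];  Q = [1, 2] / [3]
  Insert 7 (step 4): P = [3, 7] / [5, 8];  Q = [1, 2] / [3, 4]
  Insert 4 (step 5): P = [3, 4] / [5, 7] / [8];  Q = [1, 2] / [3, 4] / [5]
  Insert 6 (step 6): P = [3, 4, 6] / [5, 7] / [8];  Q = [1, 2, 6] / [3, 4] / [5]
  Insert 1 (step 7): P = [1, 4, 6] / [3, 7] / [5] / [8];  Q = [1, 2, 6] / [3, 4] / [5] / [7]
  Insert 2 (step 8): P = [1, 2, 6] / [3, 4] / [5, 7] / [8];  Q = [1, 2, 6] / [3, 4] / [5, 8] / [7]
Final shape: (3, 2, 2, 1).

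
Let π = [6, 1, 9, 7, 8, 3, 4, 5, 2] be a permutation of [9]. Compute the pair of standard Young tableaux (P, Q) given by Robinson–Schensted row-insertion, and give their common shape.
P = [1, 2, 4, 5] / [3, 7, 8] / [6] / [9];  Q = [1, 3, 5, 8] / [2, 4, 7] / [6] / [9];  common shape = (4, 3, 1, 1)

Row-insert the values π_1, π_2, … into P one at a time, bumping the leftmost entry strictly greater than the inserted value down to the next row. The recording tableau Q records, in position (i, j), the step at which that cell was added to P.
  Insert 6 (step 1): P = [6];  Q = [1]
  Insert 1 (step 2): P = [1] / [6];  Q = [1] / [2]
  Insert 9 (step 3): P = [1, 9] / [6];  Q = [1, 3] / [2]
  Insert 7 (step 4): P = [1, 7] / [6, 9];  Q = [1, 3] / [2, 4]
  Insert 8 (step 5): P = [1, 7, 8] / [6, 9];  Q = [1, 3, 5] / [2, 4]
  Insert 3 (step 6): P = [1, 3, 8] / [6, 7] / [9];  Q = [1, 3, 5] / [2, 4] / [6]
  Insert 4 (step 7): P = [1, 3, 4] / [6, 7, 8] / [9];  Q = [1, 3, 5] / [2, 4, 7] / [6]
  Insert 5 (step 8): P = [1, 3, 4, 5] / [6, 7, 8] / [9];  Q = [1, 3, 5, 8] / [2, 4, 7] / [6]
  Insert 2 (step 9): P = [1, 2, 4, 5] / [3, 7, 8] / [6] / [9];  Q = [1, 3, 5, 8] / [2, 4, 7] / [6] / [9]
Final shape: (4, 3, 1, 1).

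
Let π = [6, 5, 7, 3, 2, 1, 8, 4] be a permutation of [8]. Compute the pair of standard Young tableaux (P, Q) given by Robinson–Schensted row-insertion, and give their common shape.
P = [1, 4, 8] / [2, 7] / [3] / [5] / [6];  Q = [1, 3, 7] / [2, 8] / [4] / [5] / [6];  common shape = (3, 2, 1, 1, 1)

Row-insert the values π_1, π_2, … into P one at a time, bumping the leftmost entry strictly greater than the inserted value down to the next row. The recording tableau Q records, in position (i, j), the step at which that cell was added to P.
  Insert 6 (step 1): P = [6];  Q = [1]
  Insert 5 (step 2): P = [5] / [6];  Q = [1] / [2]
  Insert 7 (step 3): P = [5, 7] / [6];  Q = [1, 3] / [2]
  Insert 3 (step 4): P = [3, 7] / [5] / [6];  Q = [1, 3] / [2] / [4]
  Insert 2 (step 5): P = [2, 7] / [3] / [5] / [6];  Q = [1, 3] / [2] / [4] / [5]
  Insert 1 (step 6): P = [1, 7] / [2] / [3] / [5] / [6];  Q = [1, 3] / [2] / [4] / [5] / [6]
  Insert 8 (step 7): P = [1, 7, 8] / [2] / [3] / [5] / [6];  Q = [1, 3, 7] / [2] / [4] / [5] / [6]
  Insert 4 (step 8): P = [1, 4, 8] / [2, 7] / [3] / [5] / [6];  Q = [1, 3, 7] / [2, 8] / [4] / [5] / [6]
Final shape: (3, 2, 1, 1, 1).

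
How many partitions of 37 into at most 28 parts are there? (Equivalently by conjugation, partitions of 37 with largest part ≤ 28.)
p(37, parts ≤ 28) = 21570

Use the recurrence p(n, m) = p(n, m−1) + p(n−m, m): either the largest part is < m (count p(n, m−1)) or the largest part is exactly m (remove one copy of m, count p(n−m, m)). With p(0, ·) = 1 this gives p(37, parts ≤ 28) = 21570. (By conjugating Young diagrams, this also counts partitions of 37 into at most 28 parts.)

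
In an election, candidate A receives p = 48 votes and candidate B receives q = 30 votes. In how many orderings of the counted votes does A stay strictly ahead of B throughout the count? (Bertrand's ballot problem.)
Strict-lead orderings = 793632937330542027180

Total orderings of the 78 votes with 48 for A: C(78, 48) = 3439076061765682117780. By the Bertrand ballot formula (Cycle Lemma / reflection principle), the number of orderings in which A is strictly ahead of B throughout is (p − q)/(p + q) · C(p + q, p) = (48 − 30)/(48 + 30) · 3439076061765682117780 = 793632937330542027180.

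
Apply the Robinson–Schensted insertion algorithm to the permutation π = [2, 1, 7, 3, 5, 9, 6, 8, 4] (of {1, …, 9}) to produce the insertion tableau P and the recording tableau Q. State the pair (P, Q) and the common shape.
P = [1, 3, 4, 6, 8] / [2, 5, 9] / [7];  Q = [1, 3, 5, 6, 8] / [2, 4, 7] / [9];  common shape = (5, 3, 1)

Row-insert the values π_1, π_2, … into P one at a time, bumping the leftmost entry strictly greater than the inserted value down to the next row. The recording tableau Q records, in position (i, j), the step at which that cell was added to P.
  Insert 2 (step 1): P = [2];  Q = [1]
  Insert 1 (step 2): P = [1] / [2];  Q = [1] / [2]
  Insert 7 (step 3): P = [1, 7] / [2];  Q = [1, 3] / [2]
  Insert 3 (step 4): P = [1, 3] / [2, 7];  Q = [1, 3] / [2, 4]
  Insert 5 (step 5): P = [1, 3, 5] / [2, 7];  Q = [1, 3, 5] / [2, 4]
  Insert 9 (step 6): P = [1, 3, 5, 9] / [2, 7];  Q = [1, 3, 5, 6] / [2, 4]
  Insert 6 (step 7): P = [1, 3, 5, 6] / [2, 7, 9];  Q = [1, 3, 5, 6] / [2, 4, 7]
  Insert 8 (step 8): P = [1, 3, 5, 6, 8] / [2, 7, 9];  Q = [1, 3, 5, 6, 8] / [2, 4, 7]
  Insert 4 (step 9): P = [1, 3, 4, 6, 8] / [2, 5, 9] / [7];  Q = [1, 3, 5, 6, 8] / [2, 4, 7] / [9]
Final shape: (5, 3, 1).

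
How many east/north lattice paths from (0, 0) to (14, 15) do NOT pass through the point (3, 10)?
Number of paths = 76309512

Total paths from (0, 0) to (14, 15): C(29, 14) = 77558760. Paths through (3, 10): (paths (0, 0) → (3, 10)) × (paths (3, 10) → (14, 15)) = C(13, 3) · C(16, 11) = 286 · 4368 = 1249248. Avoidance count = 77558760 − 1249248 = 76309512.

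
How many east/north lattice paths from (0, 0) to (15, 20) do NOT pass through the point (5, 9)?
Number of paths = 2541805728

Total paths from (0, 0) to (15, 20): C(35, 15) = 3247943160. Paths through (5, 9): (paths (0, 0) → (5, 9)) × (paths (5, 9) → (15, 20)) = C(14, 5) · C(21, 10) = 2002 · 352716 = 706137432. Avoidance count = 3247943160 − 706137432 = 2541805728.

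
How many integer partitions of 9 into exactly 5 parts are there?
p(9, 5 parts) = 5

Partitions of n into exactly k parts ↔ partitions of n − k into at most k parts (subtract 1 from each part). For n = 9, k = 5, the partitions are: 5+1+1+1+1, 4+2+1+1+1, 3+3+1+1+1, 3+2+2+1+1, 2+2+2+2+1. Count = 5.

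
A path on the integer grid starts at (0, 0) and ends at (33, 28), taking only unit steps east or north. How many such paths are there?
Number of paths = 191724747789809255

A monotone lattice path from (0, 0) to (33, 28) consists of 33 east steps and 28 north steps in some order, so it is determined by which 33 of the 61 steps are east. The count is C(61, 33) = 191724747789809255.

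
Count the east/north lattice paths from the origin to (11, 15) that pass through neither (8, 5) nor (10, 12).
Number of paths = 4956822

Inclusion–exclusion. Total paths: C(26, 11) = 7726160. Through P₁: C(13, 8)·C(13, 3) = 368082. Through P₂: C(22, 10)·C(4, 1) = 2586584. Since P₁ is strictly southwest of P₂, a monotone path through both must visit P₁ then P₂; paths through both = C(13, 8)·C(9, 2)·C(4, 1) = 185328. Avoid both = 7726160 − 368082 − 2586584 + 185328 = 4956822.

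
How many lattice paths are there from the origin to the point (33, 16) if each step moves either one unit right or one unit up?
Number of paths = 3348108992991

A monotone lattice path from (0, 0) to (33, 16) consists of 33 east steps and 16 north steps in some order, so it is determined by which 33 of the 49 steps are east. The count is C(49, 33) = 3348108992991.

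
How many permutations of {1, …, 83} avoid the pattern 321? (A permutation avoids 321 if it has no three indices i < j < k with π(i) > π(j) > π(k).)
C_83 = 68854441132780194707888052034668647142985206100

These 321-avoiding permutations are counted by the Catalan number C_n = (1/(n + 1)) · C(2n, n). For n = 83: C_83 = (1/84) · C(166, 83) = 5783773055153536355462596370912166360010757312400/84 = 68854441132780194707888052034668647142985206100.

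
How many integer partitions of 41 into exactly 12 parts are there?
p(41, 12 parts) = 3655

Partitions of n into exactly k parts are in bijection with partitions of n − k into at most k parts (subtract 1 from each part). So p(41, exactly 12) = p(29, parts ≤ 12). Computing via the recurrence p(m, j) = p(m, j−1) + p(m−j, j) gives 3655.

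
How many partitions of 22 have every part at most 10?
p(22, parts ≤ 10) = 807

Use the recurrence p(n, m) = p(n, m−1) + p(n−m, m): either the largest part is < m (count p(n, m−1)) or the largest part is exactly m (remove one copy of m, count p(n−m, m)). With p(0, ·) = 1 this gives p(22, parts ≤ 10) = 807. (By conjugating Young diagrams, this also counts partitions of 22 into at most 10 parts.)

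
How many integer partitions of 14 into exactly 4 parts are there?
p(14, 4 parts) = 23

Partitions of n into exactly k parts ↔ partitions of n − k into at most k parts (subtract 1 from each part). For n = 14, k = 4, the partitions are: 11+1+1+1, 10+2+1+1, 9+3+1+1, 9+2+2+1, 8+4+1+1, 8+3+2+1, 8+2+2+2, 7+5+1+1, 7+4+2+1, 7+3+3+1, 7+3+2+2, 6+6+1+1, 6+5+2+1, 6+4+3+1, 6+4+2+2, 6+3+3+2, 5+5+3+1, 5+5+2+2, 5+4+4+1, 5+4+3+2, 5+3+3+3, 4+4+4+2, 4+4+3+3. Count = 23.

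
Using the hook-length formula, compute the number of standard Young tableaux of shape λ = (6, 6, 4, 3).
# SYT of shape (6, 6, 4, 3) = 8314020

Hook-length formula: f^λ = n! / Π hook(c), product over all cells c of the Young diagram. For λ = (6, 6, 4, 3), n = 19 boxes. Hook lengths by row (left-to-right, top-to-bottom): [9, 8, 7, 5, 3, 2]; [8, 7, 6, 4, 2, 1]; [5, 4, 3, 1]; [3, 2, 1]. Product of hooks = 14631321600. So f^λ = 19! / 14631321600 = 121645100408832000 / 14631321600 = 8314020.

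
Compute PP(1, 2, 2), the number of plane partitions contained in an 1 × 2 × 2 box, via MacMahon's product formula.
PP(1, 2, 2) = 6

Evaluate the triple product over i = 1..1, j = 1..2, k = 1..2. The factors are (2/1) · (3/2) · (3/2) · (4/3). The numerators and denominators telescope so the product is an integer; carrying out the multiplication exactly gives PP(1, 2, 2) = 6.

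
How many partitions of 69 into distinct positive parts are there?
q(69) = 27130

A partition into distinct parts is a strictly decreasing sequence summing to n. The recurrence d(n, m) = d(n, m−1) + d(n−m, m−1) (use part m at most once) with q(n) = d(n, n) gives q(69) = 27130. (Euler's theorem: # distinct-part partitions = # odd-part partitions.)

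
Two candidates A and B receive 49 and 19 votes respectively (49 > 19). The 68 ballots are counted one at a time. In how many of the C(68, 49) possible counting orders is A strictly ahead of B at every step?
Strict-lead orderings = 14786682833637000

Total orderings of the 68 votes with 49 for A: C(68, 49) = 33516481089577200. By the Bertrand ballot formula (Cycle Lemma / reflection principle), the number of orderings in which A is strictly ahead of B throughout is (p − q)/(p + q) · C(p + q, p) = (49 − 19)/(49 + 19) · 33516481089577200 = 14786682833637000.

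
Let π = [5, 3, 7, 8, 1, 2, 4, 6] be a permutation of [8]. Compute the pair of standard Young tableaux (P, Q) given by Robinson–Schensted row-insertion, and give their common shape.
P = [1, 2, 4, 6] / [3, 7, 8] / [5];  Q = [1, 3, 4, 8] / [2, 6, 7] / [5];  common shape = (4, 3, 1)

Row-insert the values π_1, π_2, … into P one at a time, bumping the leftmost entry strictly greater than the inserted value down to the next row. The recording tableau Q records, in position (i, j), the step at which that cell was added to P.
  Insert 5 (step 1): P = [5];  Q = [1]
  Insert 3 (step 2): P = [3] / [5];  Q = [1] / [2]
  Insert 7 (step 3): P = [3, 7] / [5];  Q = [1, 3] / [2]
  Insert 8 (step 4): P = [3, 7, 8] / [5];  Q = [1, 3, 4] / [2]
  Insert 1 (step 5): P = [1, 7, 8] / [3] / [5];  Q = [1, 3, 4] / [2] / [5]
  Insert 2 (step 6): P = [1, 2, 8] / [3, 7] / [5];  Q = [1, 3, 4] / [2, 6] / [5]
  Insert 4 (step 7): P = [1, 2, 4] / [3, 7, 8] / [5];  Q = [1, 3, 4] / [2, 6, 7] / [5]
  Insert 6 (step 8): P = [1, 2, 4, 6] / [3, 7, 8] / [5];  Q = [1, 3, 4, 8] / [2, 6, 7] / [5]
Final shape: (4, 3, 1).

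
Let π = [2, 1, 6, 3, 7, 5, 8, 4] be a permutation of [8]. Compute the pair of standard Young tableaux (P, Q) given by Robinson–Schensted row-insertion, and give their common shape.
P = [1, 3, 4, 8] / [2, 5, 7] / [6];  Q = [1, 3, 5, 7] / [2, 4, 6] / [8];  common shape = (4, 3, 1)

Row-insert the values π_1, π_2, … into P one at a time, bumping the leftmost entry strictly greater than the inserted value down to the next row. The recording tableau Q records, in position (i, j), the step at which that cell was added to P.
  Insert 2 (step 1): P = [2];  Q = [1]
  Insert 1 (step 2): P = [1] / [2];  Q = [1] / [2]
  Insert 6 (step 3): P = [1, 6] / [2];  Q = [1, 3] / [2]
  Insert 3 (step 4): P = [1, 3] / [2, 6];  Q = [1, 3] / [2, 4]
  Insert 7 (step 5): P = [1, 3, 7] / [2, 6];  Q = [1, 3, 5] / [2, 4]
  Insert 5 (step 6): P = [1, 3, 5] / [2, 6, 7];  Q = [1, 3, 5] / [2, 4, 6]
  Insert 8 (step 7): P = [1, 3, 5, 8] / [2, 6, 7];  Q = [1, 3, 5, 7] / [2, 4, 6]
  Insert 4 (step 8): P = [1, 3, 4, 8] / [2, 5, 7] / [6];  Q = [1, 3, 5, 7] / [2, 4, 6] / [8]
Final shape: (4, 3, 1).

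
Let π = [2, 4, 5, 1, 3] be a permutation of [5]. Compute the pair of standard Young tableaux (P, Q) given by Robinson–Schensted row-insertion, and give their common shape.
P = [1, 3, 5] / [2, 4];  Q = [1, 2, 3] / [4, 5];  common shape = (3, 2)

Row-insert the values π_1, π_2, … into P one at a time, bumping the leftmost entry strictly greater than the inserted value down to the next row. The recording tableau Q records, in position (i, j), the step at which that cell was added to P.
  Insert 2 (step 1): P = [2];  Q = [1]
  Insert 4 (step 2): P = [2, 4];  Q = [1, 2]
  Insert 5 (step 3): P = [2, 4, 5];  Q = [1, 2, 3]
  Insert 1 (step 4): P = [1, 4, 5] / [2];  Q = [1, 2, 3] / [4]
  Insert 3 (step 5): P = [1, 3, 5] / [2, 4];  Q = [1, 2, 3] / [4, 5]
Final shape: (3, 2).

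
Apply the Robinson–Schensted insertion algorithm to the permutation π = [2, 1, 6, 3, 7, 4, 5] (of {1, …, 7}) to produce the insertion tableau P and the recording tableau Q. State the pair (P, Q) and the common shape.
P = [1, 3, 4, 5] / [2, 6, 7];  Q = [1, 3, 5, 7] / [2, 4, 6];  common shape = (4, 3)

Row-insert the values π_1, π_2, … into P one at a time, bumping the leftmost entry strictly greater than the inserted value down to the next row. The recording tableau Q records, in position (i, j), the step at which that cell was added to P.
  Insert 2 (step 1): P = [2];  Q = [1]
  Insert 1 (step 2): P = [1] / [2];  Q = [1] / [2]
  Insert 6 (step 3): P = [1, 6] / [2];  Q = [1, 3] / [2]
  Insert 3 (step 4): P = [1, 3] / [2, 6];  Q = [1, 3] / [2, 4]
  Insert 7 (step 5): P = [1, 3, 7] / [2, 6];  Q = [1, 3, 5] / [2, 4]
  Insert 4 (step 6): P = [1, 3, 4] / [2, 6, 7];  Q = [1, 3, 5] / [2, 4, 6]
  Insert 5 (step 7): P = [1, 3, 4, 5] / [2, 6, 7];  Q = [1, 3, 5, 7] / [2, 4, 6]
Final shape: (4, 3).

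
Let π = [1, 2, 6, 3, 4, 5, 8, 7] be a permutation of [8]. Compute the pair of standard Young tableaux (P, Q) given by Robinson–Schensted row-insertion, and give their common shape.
P = [1, 2, 3, 4, 5, 7] / [6, 8];  Q = [1, 2, 3, 5, 6, 7] / [4, 8];  common shape = (6, 2)

Row-insert the values π_1, π_2, … into P one at a time, bumping the leftmost entry strictly greater than the inserted value down to the next row. The recording tableau Q records, in position (i, j), the step at which that cell was added to P.
  Insert 1 (step 1): P = [1];  Q = [1]
  Insert 2 (step 2): P = [1, 2];  Q = [1, 2]
  Insert 6 (step 3): P = [1, 2, 6];  Q = [1, 2, 3]
  Insert 3 (step 4): P = [1, 2, 3] / [6];  Q = [1, 2, 3] / [4]
  Insert 4 (step 5): P = [1, 2, 3, 4] / [6];  Q = [1, 2, 3, 5] / [4]
  Insert 5 (step 6): P = [1, 2, 3, 4, 5] / [6];  Q = [1, 2, 3, 5, 6] / [4]
  Insert 8 (step 7): P = [1, 2, 3, 4, 5, 8] / [6];  Q = [1, 2, 3, 5, 6, 7] / [4]
  Insert 7 (step 8): P = [1, 2, 3, 4, 5, 7] / [6, 8];  Q = [1, 2, 3, 5, 6, 7] / [4, 8]
Final shape: (6, 2).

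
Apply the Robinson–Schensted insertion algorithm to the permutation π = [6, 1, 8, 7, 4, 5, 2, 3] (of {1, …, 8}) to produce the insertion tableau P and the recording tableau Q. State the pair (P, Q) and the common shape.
P = [1, 2, 3] / [4, 5] / [6, 7] / [8];  Q = [1, 3, 6] / [2, 4] / [5, 8] / [7];  common shape = (3, 2, 2, 1)

Row-insert the values π_1, π_2, … into P one at a time, bumping the leftmost entry strictly greater than the inserted value down to the next row. The recording tableau Q records, in position (i, j), the step at which that cell was added to P.
  Insert 6 (step 1): P = [6];  Q = [1]
  Insert 1 (step 2): P = [1] / [6];  Q = [1] / [2]
  Insert 8 (step 3): P = [1, 8] / [6];  Q = [1, 3] / [2]
  Insert 7 (step 4): P = [1, 7] / [6, 8];  Q = [1, 3] / [2, 4]
  Insert 4 (step 5): P = [1, 4] / [6, 7] / [8];  Q = [1, 3] / [2, 4] / [5]
  Insert 5 (step 6): P = [1, 4, 5] / [6, 7] / [8];  Q = [1, 3, 6] / [2, 4] / [5]
  Insert 2 (step 7): P = [1, 2, 5] / [4, 7] / [6] / [8];  Q = [1, 3, 6] / [2, 4] / [5] / [7]
  Insert 3 (step 8): P = [1, 2, 3] / [4, 5] / [6, 7] / [8];  Q = [1, 3, 6] / [2, 4] / [5, 8] / [7]
Final shape: (3, 2, 2, 1).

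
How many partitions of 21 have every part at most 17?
p(21, parts ≤ 17) = 785

Use the recurrence p(n, m) = p(n, m−1) + p(n−m, m): either the largest part is < m (count p(n, m−1)) or the largest part is exactly m (remove one copy of m, count p(n−m, m)). With p(0, ·) = 1 this gives p(21, parts ≤ 17) = 785. (By conjugating Young diagrams, this also counts partitions of 21 into at most 17 parts.)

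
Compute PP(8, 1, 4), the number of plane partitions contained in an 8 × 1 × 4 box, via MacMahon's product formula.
PP(8, 1, 4) = 495

Evaluate the triple product over i = 1..8, j = 1..1, k = 1..4. The factors are (2/1) · (3/2) · (4/3) · (5/4) · (3/2) · (4/3) · (5/4) · (6/5) · … (32 factors total). The numerators and denominators telescope so the product is an integer; carrying out the multiplication exactly gives PP(8, 1, 4) = 495.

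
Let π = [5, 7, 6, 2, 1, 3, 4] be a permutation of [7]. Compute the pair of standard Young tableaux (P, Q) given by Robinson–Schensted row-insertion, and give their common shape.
P = [1, 3, 4] / [2, 6] / [5] / [7];  Q = [1, 2, 7] / [3, 6] / [4] / [5];  common shape = (3, 2, 1, 1)

Row-insert the values π_1, π_2, … into P one at a time, bumping the leftmost entry strictly greater than the inserted value down to the next row. The recording tableau Q records, in position (i, j), the step at which that cell was added to P.
  Insert 5 (step 1): P = [5];  Q = [1]
  Insert 7 (step 2): P = [5, 7];  Q = [1, 2]
  Insert 6 (step 3): P = [5, 6] / [7];  Q = [1, 2] / [3]
  Insert 2 (step 4): P = [2, 6] / [5] / [7];  Q = [1, 2] / [3] / [4]
  Insert 1 (step 5): P = [1, 6] / [2] / [5] / [7];  Q = [1, 2] / [3] / [4] / [5]
  Insert 3 (step 6): P = [1, 3] / [2, 6] / [5] / [7];  Q = [1, 2] / [3, 6] / [4] / [5]
  Insert 4 (step 7): P = [1, 3, 4] / [2, 6] / [5] / [7];  Q = [1, 2, 7] / [3, 6] / [4] / [5]
Final shape: (3, 2, 1, 1).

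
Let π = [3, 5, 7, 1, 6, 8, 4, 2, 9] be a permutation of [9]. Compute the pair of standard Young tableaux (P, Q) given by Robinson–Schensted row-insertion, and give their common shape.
P = [1, 2, 6, 8, 9] / [3, 4] / [5] / [7];  Q = [1, 2, 3, 6, 9] / [4, 5] / [7] / [8];  common shape = (5, 2, 1, 1)

Row-insert the values π_1, π_2, … into P one at a time, bumping the leftmost entry strictly greater than the inserted value down to the next row. The recording tableau Q records, in position (i, j), the step at which that cell was added to P.
  Insert 3 (step 1): P = [3];  Q = [1]
  Insert 5 (step 2): P = [3, 5];  Q = [1, 2]
  Insert 7 (step 3): P = [3, 5, 7];  Q = [1, 2, 3]
  Insert 1 (step 4): P = [1, 5, 7] / [3];  Q = [1, 2, 3] / [4]
  Insert 6 (step 5): P = [1, 5, 6] / [3, 7];  Q = [1, 2, 3] / [4, 5]
  Insert 8 (step 6): P = [1, 5, 6, 8] / [3, 7];  Q = [1, 2, 3, 6] / [4, 5]
  Insert 4 (step 7): P = [1, 4, 6, 8] / [3, 5] / [7];  Q = [1, 2, 3, 6] / [4, 5] / [7]
  Insert 2 (step 8): P = [1, 2, 6, 8] / [3, 4] / [5] / [7];  Q = [1, 2, 3, 6] / [4, 5] / [7] / [8]
  Insert 9 (step 9): P = [1, 2, 6, 8, 9] / [3, 4] / [5] / [7];  Q = [1, 2, 3, 6, 9] / [4, 5] / [7] / [8]
Final shape: (5, 2, 1, 1).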